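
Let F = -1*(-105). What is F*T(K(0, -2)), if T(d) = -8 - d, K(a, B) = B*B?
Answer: -1260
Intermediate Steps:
K(a, B) = B**2
F = 105
F*T(K(0, -2)) = 105*(-8 - 1*(-2)**2) = 105*(-8 - 1*4) = 105*(-8 - 4) = 105*(-12) = -1260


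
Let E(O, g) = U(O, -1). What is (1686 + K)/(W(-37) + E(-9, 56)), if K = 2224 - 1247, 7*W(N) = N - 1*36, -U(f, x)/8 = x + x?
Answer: 18641/39 ≈ 477.97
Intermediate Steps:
U(f, x) = -16*x (U(f, x) = -8*(x + x) = -16*x)
E(O, g) = 16 (E(O, g) = -16*(-1) = 16)
W(N) = -36/7 + N/7 (W(N) = (N - 1*36)/7 = (N - 36)/7 = (-36 + N)/7 = -36/7 + N/7)
K = 977
(1686 + K)/(W(-37) + E(-9, 56)) = (1686 + 977)/((-36/7 + (⅐)*(-37)) + 16) = 2663/((-36/7 - 37/7) + 16) = 2663/(-73/7 + 16) = 2663/(39/7) = 2663*(7/39) = 18641/39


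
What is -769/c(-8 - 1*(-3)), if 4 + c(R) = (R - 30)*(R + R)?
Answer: -769/346 ≈ -2.2225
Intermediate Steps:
c(R) = -4 + 2*R*(-30 + R) (c(R) = -4 + (R - 30)*(R + R) = -4 + (-30 + R)*(2*R) = -4 + 2*R*(-30 + R))
-769/c(-8 - 1*(-3)) = -769/(-4 - 60*(-8 - 1*(-3)) + 2*(-8 - 1*(-3))²) = -769/(-4 - 60*(-8 + 3) + 2*(-8 + 3)²) = -769/(-4 - 60*(-5) + 2*(-5)²) = -769/(-4 + 300 + 2*25) = -769/(-4 + 300 + 50) = -769/346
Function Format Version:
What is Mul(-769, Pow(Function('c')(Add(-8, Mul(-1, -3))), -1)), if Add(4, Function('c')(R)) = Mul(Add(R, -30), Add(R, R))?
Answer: Rational(-769, 346) ≈ -2.2225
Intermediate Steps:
Function('c')(R) = Add(-4, Mul(2, R, Add(-30, R))) (Function('c')(R) = Add(-4, Mul(Add(R, -30), Add(R, R))) = Add(-4, Mul(Add(-30, R), Mul(2, R))) = Add(-4, Mul(2, R, Add(-30, R))))
Mul(-769, Pow(Function('c')(Add(-8, Mul(-1, -3))), -1)) = Mul(-769, Pow(Add(-4, Mul(-60, Add(-8, Mul(-1, -3))), Mul(2, Pow(Add(-8, Mul(-1, -3)), 2))), -1)) = Mul(-769, Pow(Add(-4, Mul(-60, Add(-8, 3)), Mul(2, Pow(Add(-8, 3), 2))), -1)) = Mul(-769, Pow(Add(-4, Mul(-60, -5), Mul(2, Pow(-5, 2))), -1)) = Mul(-769, Pow(Add(-4, 300, Mul(2, 25)), -1)) = Mul(-769, Pow(Add(-4, 300, 50), -1)) = Mul(-769, Pow(346, -1)) = Mul(-769, Rational(1, 346)) = Rational(-769, 346)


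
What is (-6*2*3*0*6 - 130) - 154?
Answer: -284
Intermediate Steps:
(-6*2*3*0*6 - 130) - 154 = (-36*0*6 - 130) - 154 = (-6*0*6 - 130) - 154 = (0*6 - 130) - 154 = (0 - 130) - 154 = -130 - 154 = -284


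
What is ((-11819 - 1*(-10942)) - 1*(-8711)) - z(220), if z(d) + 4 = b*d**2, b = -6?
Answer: 298238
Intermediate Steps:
z(d) = -4 - 6*d**2
((-11819 - 1*(-10942)) - 1*(-8711)) - z(220) = ((-11819 - 1*(-10942)) - 1*(-8711)) - (-4 - 6*220**2) = ((-11819 + 10942) + 8711) - (-4 - 6*48400) = (-877 + 8711) - (-4 - 290400) = 7834 - 1*(-290404) = 7834 + 290404 = 298238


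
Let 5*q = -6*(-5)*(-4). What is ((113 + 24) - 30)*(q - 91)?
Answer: -12305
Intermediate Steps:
q = -24 (q = (-6*(-5)*(-4))/5 = (30*(-4))/5 = (⅕)*(-120) = -24)
((113 + 24) - 30)*(q - 91) = ((113 + 24) - 30)*(-24 - 91) = (137 - 30)*(-115) = 107*(-115) = -12305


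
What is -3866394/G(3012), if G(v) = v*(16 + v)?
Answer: -644399/1520056 ≈ -0.42393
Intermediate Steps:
-3866394/G(3012) = -3866394*1/(3012*(16 + 3012)) = -3866394/(3012*3028) = -3866394/9120336 = -3866394*1/9120336 = -644399/1520056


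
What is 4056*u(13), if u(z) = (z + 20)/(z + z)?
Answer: 5148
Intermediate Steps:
u(z) = (20 + z)/(2*z) (u(z) = (20 + z)/((2*z)) = (20 + z)*(1/(2*z)) = (20 + z)/(2*z))
4056*u(13) = 4056*((½)*(20 + 13)/13) = 4056*((½)*(1/13)*33) = 4056*(33/26) = 5148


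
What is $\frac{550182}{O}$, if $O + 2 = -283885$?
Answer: $- \frac{183394}{94629} \approx -1.938$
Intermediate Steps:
$O = -283887$ ($O = -2 - 283885 = -283887$)
$\frac{550182}{O} = \frac{550182}{-283887} = 550182 \left(- \frac{1}{283887}\right) = - \frac{183394}{94629}$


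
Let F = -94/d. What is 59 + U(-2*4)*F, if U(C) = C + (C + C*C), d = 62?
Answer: -427/31 ≈ -13.774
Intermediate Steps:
U(C) = C**2 + 2*C (U(C) = C + (C + C**2) = C**2 + 2*C)
F = -47/31 (F = -94/62 = -94*1/62 = -47/31 ≈ -1.5161)
59 + U(-2*4)*F = 59 + ((-2*4)*(2 - 2*4))*(-47/31) = 59 - 8*(2 - 8)*(-47/31) = 59 - 8*(-6)*(-47/31) = 59 + 48*(-47/31) = 59 - 2256/31 = -427/31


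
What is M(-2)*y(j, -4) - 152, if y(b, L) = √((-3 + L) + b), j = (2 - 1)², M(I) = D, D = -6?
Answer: -152 - 6*I*√6 ≈ -152.0 - 14.697*I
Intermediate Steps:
M(I) = -6
j = 1 (j = 1² = 1)
y(b, L) = √(-3 + L + b)
M(-2)*y(j, -4) - 152 = -6*√(-3 - 4 + 1) - 152 = -6*I*√6 - 152 = -152 - 6*I*√6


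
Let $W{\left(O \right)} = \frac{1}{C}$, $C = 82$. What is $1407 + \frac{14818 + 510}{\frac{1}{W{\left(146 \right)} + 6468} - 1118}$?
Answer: $\frac{206541769193}{148240351} \approx 1393.3$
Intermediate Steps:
$W{\left(O \right)} = \frac{1}{82}$
$1407 + \frac{14818 + 510}{\frac{1}{W{\left(146 \right)} + 6468} - 1118} = 1407 + \frac{14818 + 510}{\frac{1}{\frac{1}{82} + 6468} - 1118} = 1407 + \frac{15328}{\frac{1}{\frac{530377}{82}} - 1118} = 1407 + \frac{15328}{\frac{82}{530377} - 1118} = 1407 + \frac{15328}{- \frac{592961404}{530377}} = 1407 + 15328 \left(- \frac{530377}{592961404}\right) = 1407 - \frac{2032404664}{148240351} = \frac{206541769193}{148240351}$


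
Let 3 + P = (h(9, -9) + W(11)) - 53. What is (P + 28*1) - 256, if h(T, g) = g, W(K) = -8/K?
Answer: -3231/11 ≈ -293.73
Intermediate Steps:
P = -723/11 (P = -3 + ((-9 - 8/11) - 53) = -3 + (-107/11 - 53) = -3 - 690/11 = -723/11 ≈ -65.727)
(P + 28*1) - 256 = (-723/11 + 28*1) - 256 = (-723/11 + 28) - 256 = -415/11 - 256 = -3231/11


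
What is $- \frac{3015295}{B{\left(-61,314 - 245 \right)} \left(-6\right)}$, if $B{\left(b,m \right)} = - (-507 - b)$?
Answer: $\frac{3015295}{2676} \approx 1126.8$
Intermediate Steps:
$B{\left(b,m \right)} = 507 + b$
$- \frac{3015295}{B{\left(-61,314 - 245 \right)} \left(-6\right)} = - \frac{3015295}{\left(507 - 61\right) \left(-6\right)} = - \frac{3015295}{446 \left(-6\right)} = - \frac{3015295}{-2676} = \left(-3015295\right) \left(- \frac{1}{2676}\right) = \frac{3015295}{2676}$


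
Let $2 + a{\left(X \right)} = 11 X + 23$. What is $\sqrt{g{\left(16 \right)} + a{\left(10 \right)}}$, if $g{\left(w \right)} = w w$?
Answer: $3 \sqrt{43} \approx 19.672$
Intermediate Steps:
$a{\left(X \right)} = 21 + 11 X$ ($a{\left(X \right)} = -2 + \left(11 X + 23\right) = -2 + \left(23 + 11 X\right) = 21 + 11 X$)
$g{\left(w \right)} = w^{2}$
$\sqrt{g{\left(16 \right)} + a{\left(10 \right)}} = \sqrt{16^{2} + \left(21 + 11 \cdot 10\right)} = \sqrt{256 + \left(21 + 110\right)} = \sqrt{256 + 131} = \sqrt{387} = 3 \sqrt{43}$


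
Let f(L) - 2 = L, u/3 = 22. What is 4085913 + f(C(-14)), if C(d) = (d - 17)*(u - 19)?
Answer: 4084458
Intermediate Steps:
u = 66 (u = 3*22 = 66)
C(d) = -799 + 47*d (C(d) = (d - 17)*(66 - 19) = (-17 + d)*47 = -799 + 47*d)
f(L) = 2 + L
4085913 + f(C(-14)) = 4085913 + (2 + (-799 + 47*(-14))) = 4085913 + (2 + (-799 - 658)) = 4085913 + (2 - 1457) = 4085913 - 1455 = 4084458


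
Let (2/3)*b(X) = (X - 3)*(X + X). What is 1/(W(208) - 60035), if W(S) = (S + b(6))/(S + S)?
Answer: -208/12487149 ≈ -1.6657e-5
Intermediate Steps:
b(X) = 3*X*(-3 + X) (b(X) = 3*((X - 3)*(X + X))/2 = 3*((-3 + X)*(2*X))/2 = 3*(2*X*(-3 + X))/2 = 3*X*(-3 + X))
W(S) = (54 + S)/(2*S) (W(S) = (S + 3*6*(-3 + 6))/(S + S) = (S + 3*6*3)/((2*S)) = (S + 54)*(1/(2*S)) = (54 + S)*(1/(2*S)) = (54 + S)/(2*S))
1/(W(208) - 60035) = 1/((½)*(54 + 208)/208 - 60035) = 1/((½)*(1/208)*262 - 60035) = 1/(131/208 - 60035) = 1/(-12487149/208) = -208/12487149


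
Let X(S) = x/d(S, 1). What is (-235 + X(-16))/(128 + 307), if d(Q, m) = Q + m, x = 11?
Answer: -3536/6525 ≈ -0.54192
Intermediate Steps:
X(S) = 11/(1 + S) (X(S) = 11/(S + 1) = 11/(1 + S))
(-235 + X(-16))/(128 + 307) = (-235 + 11/(1 - 16))/(128 + 307) = (-235 + 11/(-15))/435 = (-235 + 11*(-1/15))*(1/435) = (-235 - 11/15)*(1/435) = -3536/15*1/435 = -3536/6525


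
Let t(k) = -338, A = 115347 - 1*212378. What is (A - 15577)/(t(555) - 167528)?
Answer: 56304/83933 ≈ 0.67082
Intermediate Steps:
A = -97031 (A = 115347 - 212378 = -97031)
(A - 15577)/(t(555) - 167528) = (-97031 - 15577)/(-338 - 167528) = -112608/(-167866) = -112608*(-1/167866) = 56304/83933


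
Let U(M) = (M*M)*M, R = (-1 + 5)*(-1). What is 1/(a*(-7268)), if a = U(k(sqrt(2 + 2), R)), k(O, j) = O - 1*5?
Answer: 1/196236 ≈ 5.0959e-6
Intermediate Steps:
R = -4 (R = 4*(-1) = -4)
k(O, j) = -5 + O (k(O, j) = O - 5 = -5 + O)
U(M) = M**3 (U(M) = M**2*M = M**3)
a = -27 (a = (-5 + sqrt(2 + 2))**3 = (-5 + sqrt(4))**3 = (-5 + 2)**3 = (-3)**3 = -27)
1/(a*(-7268)) = 1/(-27*(-7268)) = 1/196236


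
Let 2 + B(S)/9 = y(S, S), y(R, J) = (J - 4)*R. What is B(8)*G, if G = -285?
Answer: -76950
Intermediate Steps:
y(R, J) = R*(-4 + J) (y(R, J) = (-4 + J)*R = R*(-4 + J))
B(S) = -18 + 9*S*(-4 + S) (B(S) = -18 + 9*(S*(-4 + S)) = -18 + 9*S*(-4 + S))
B(8)*G = (-18 + 9*8*(-4 + 8))*(-285) = (-18 + 9*8*4)*(-285) = (-18 + 288)*(-285) = 270*(-285) = -76950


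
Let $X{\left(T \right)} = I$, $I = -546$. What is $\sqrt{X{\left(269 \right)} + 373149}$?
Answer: $\sqrt{372603} \approx 610.41$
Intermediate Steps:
$X{\left(T \right)} = -546$
$\sqrt{X{\left(269 \right)} + 373149} = \sqrt{-546 + 373149} = \sqrt{372603}$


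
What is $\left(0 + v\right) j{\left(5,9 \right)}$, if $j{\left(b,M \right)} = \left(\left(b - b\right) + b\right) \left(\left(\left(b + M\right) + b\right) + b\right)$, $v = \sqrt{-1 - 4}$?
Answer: $120 i \sqrt{5} \approx 268.33 i$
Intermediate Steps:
$v = i \sqrt{5}$ ($v = \sqrt{-5} = i \sqrt{5} \approx 2.2361 i$)
$j{\left(b,M \right)} = b \left(M + 3 b\right)$ ($j{\left(b,M \right)} = \left(0 + b\right) \left(\left(\left(M + b\right) + b\right) + b\right) = b \left(\left(M + 2 b\right) + b\right) = b \left(M + 3 b\right)$)
$\left(0 + v\right) j{\left(5,9 \right)} = \left(0 + i \sqrt{5}\right) 5 \left(9 + 3 \cdot 5\right) = i \sqrt{5} \cdot 5 \left(9 + 15\right) = i \sqrt{5} \cdot 5 \cdot 24 = i \sqrt{5} \cdot 120 = 120 i \sqrt{5}$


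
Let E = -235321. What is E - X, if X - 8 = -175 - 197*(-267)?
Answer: -287753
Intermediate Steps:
X = 52432 (X = 8 + (-175 - 197*(-267)) = 8 + (-175 + 52599) = 8 + 52424 = 52432)
E - X = -235321 - 1*52432 = -235321 - 52432 = -287753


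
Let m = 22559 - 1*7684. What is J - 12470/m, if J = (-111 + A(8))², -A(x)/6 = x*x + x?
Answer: 877173281/2975 ≈ 2.9485e+5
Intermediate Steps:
A(x) = -6*x - 6*x² (A(x) = -6*(x*x + x) = -6*(x² + x) = -6*(x + x²) = -6*x - 6*x²)
J = 294849 (J = (-111 - 6*8*(1 + 8))² = (-111 - 6*8*9)² = (-111 - 432)² = (-543)² = 294849)
m = 14875 (m = 22559 - 7684 = 14875)
J - 12470/m = 294849 - 12470/14875 = 294849 - 12470*1/14875 = 294849 - 2494/2975 = 877173281/2975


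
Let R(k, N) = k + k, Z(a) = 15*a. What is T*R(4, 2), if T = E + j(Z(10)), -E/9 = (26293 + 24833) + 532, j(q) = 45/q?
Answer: -18596868/5 ≈ -3.7194e+6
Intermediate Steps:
E = -464922 (E = -9*((26293 + 24833) + 532) = -9*(51126 + 532) = -9*51658 = -464922)
R(k, N) = 2*k
T = -4649217/10 (T = -464922 + 45/((15*10)) = -464922 + 45/150 = -464922 + 45*(1/150) = -464922 + 3/10 = -4649217/10 ≈ -4.6492e+5)
T*R(4, 2) = -4649217*4/5 = -4649217/10*8 = -18596868/5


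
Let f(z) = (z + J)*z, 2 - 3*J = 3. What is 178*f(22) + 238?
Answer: 255254/3 ≈ 85085.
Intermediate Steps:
J = -⅓ (J = ⅔ - ⅓*3 = ⅔ - 1 = -⅓ ≈ -0.33333)
f(z) = z*(-⅓ + z) (f(z) = (z - ⅓)*z = (-⅓ + z)*z = z*(-⅓ + z))
178*f(22) + 238 = 178*(22*(-⅓ + 22)) + 238 = 178*(22*(65/3)) + 238 = 178*(1430/3) + 238 = 254540/3 + 238 = 255254/3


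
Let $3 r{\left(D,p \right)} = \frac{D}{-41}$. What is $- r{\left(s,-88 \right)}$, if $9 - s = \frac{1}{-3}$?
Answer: $\frac{28}{369} \approx 0.075881$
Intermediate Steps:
$s = \frac{28}{3}$ ($s = 9 - \frac{1}{-3} = 9 - - \frac{1}{3} = 9 + \frac{1}{3} = \frac{28}{3} \approx 9.3333$)
$r{\left(D,p \right)} = - \frac{D}{123}$ ($r{\left(D,p \right)} = \frac{D \frac{1}{-41}}{3} = \frac{D \left(- \frac{1}{41}\right)}{3} = \frac{\left(- \frac{1}{41}\right) D}{3} = - \frac{D}{123}$)
$- r{\left(s,-88 \right)} = - \frac{\left(-1\right) 28}{123 \cdot 3} = \left(-1\right) \left(- \frac{28}{369}\right) = \frac{28}{369}$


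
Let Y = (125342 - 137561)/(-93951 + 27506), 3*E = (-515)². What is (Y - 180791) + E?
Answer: -18415062203/199335 ≈ -92383.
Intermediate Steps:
E = 265225/3 (E = (⅓)*(-515)² = (⅓)*265225 = 265225/3 ≈ 88408.)
Y = 12219/66445 (Y = -12219/(-66445) = -12219*(-1/66445) = 12219/66445 ≈ 0.18390)
(Y - 180791) + E = (12219/66445 - 180791) + 265225/3 = -12012645776/66445 + 265225/3 = -18415062203/199335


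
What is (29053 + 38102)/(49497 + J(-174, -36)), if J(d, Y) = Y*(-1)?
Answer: 2035/1501 ≈ 1.3558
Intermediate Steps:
J(d, Y) = -Y
(29053 + 38102)/(49497 + J(-174, -36)) = (29053 + 38102)/(49497 - 1*(-36)) = 67155/(49497 + 36) = 67155/49533 = 67155*(1/49533) = 2035/1501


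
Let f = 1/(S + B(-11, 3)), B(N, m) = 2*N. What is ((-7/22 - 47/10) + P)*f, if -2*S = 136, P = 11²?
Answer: -6379/4950 ≈ -1.2887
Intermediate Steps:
P = 121
S = -68 (S = -½*136 = -68)
f = -1/90 (f = 1/(-68 + 2*(-11)) = 1/(-68 - 22) = 1/(-90) = -1/90 ≈ -0.011111)
((-7/22 - 47/10) + P)*f = ((-7/22 - 47/10) + 121)*(-1/90) = (-276/55 + 121)*(-1/90) = (6379/55)*(-1/90) = -6379/4950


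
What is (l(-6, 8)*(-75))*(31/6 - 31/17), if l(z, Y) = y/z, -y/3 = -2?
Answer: 8525/34 ≈ 250.74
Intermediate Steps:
y = 6 (y = -3*(-2) = 6)
l(z, Y) = 6/z
(l(-6, 8)*(-75))*(31/6 - 31/17) = ((6/(-6))*(-75))*(31/6 - 31/17) = ((6*(-1/6))*(-75))*(31*(1/6) - 31*1/17) = (-1*(-75))*(31/6 - 31/17) = 75*(341/102) = 8525/34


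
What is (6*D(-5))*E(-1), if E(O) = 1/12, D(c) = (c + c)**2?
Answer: 50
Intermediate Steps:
D(c) = 4*c**2 (D(c) = (2*c)**2 = 4*c**2)
E(O) = 1/12
(6*D(-5))*E(-1) = (6*(4*(-5)**2))*(1/12) = (6*(4*25))*(1/12) = (6*100)*(1/12) = 600*(1/12) = 50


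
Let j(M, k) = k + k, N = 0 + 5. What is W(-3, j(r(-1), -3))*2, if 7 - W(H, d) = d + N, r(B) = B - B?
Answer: 16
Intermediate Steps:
N = 5
r(B) = 0
j(M, k) = 2*k
W(H, d) = 2 - d (W(H, d) = 7 - (d + 5) = 7 - (5 + d) = 7 + (-5 - d) = 2 - d)
W(-3, j(r(-1), -3))*2 = (2 - 2*(-3))*2 = (2 - 1*(-6))*2 = (2 + 6)*2 = 8*2 = 16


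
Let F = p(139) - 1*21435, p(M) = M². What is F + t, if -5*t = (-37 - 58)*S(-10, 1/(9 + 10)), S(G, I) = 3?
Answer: -2057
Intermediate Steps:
F = -2114 (F = 139² - 1*21435 = 19321 - 21435 = -2114)
t = 57 (t = -(-37 - 58)*3/5 = -(-19)*3 = -⅕*(-285) = 57)
F + t = -2114 + 57 = -2057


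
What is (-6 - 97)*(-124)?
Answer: 12772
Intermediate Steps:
(-6 - 97)*(-124) = -103*(-124) = 12772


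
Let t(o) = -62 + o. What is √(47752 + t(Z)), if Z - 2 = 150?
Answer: √47842 ≈ 218.73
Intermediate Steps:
Z = 152 (Z = 2 + 150 = 152)
√(47752 + t(Z)) = √(47752 + (-62 + 152)) = √(47752 + 90) = √47842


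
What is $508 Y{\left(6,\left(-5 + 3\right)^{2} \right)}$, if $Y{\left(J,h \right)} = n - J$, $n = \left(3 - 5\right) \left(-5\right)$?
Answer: $2032$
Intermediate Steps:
$n = 10$ ($n = \left(-2\right) \left(-5\right) = 10$)
$Y{\left(J,h \right)} = 10 - J$
$508 Y{\left(6,\left(-5 + 3\right)^{2} \right)} = 508 \left(10 - 6\right) = 508 \cdot 4 = 2032$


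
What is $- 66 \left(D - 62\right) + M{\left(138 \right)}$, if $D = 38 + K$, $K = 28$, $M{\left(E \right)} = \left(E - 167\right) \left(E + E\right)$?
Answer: $-8268$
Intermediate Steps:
$M{\left(E \right)} = 2 E \left(-167 + E\right)$ ($M{\left(E \right)} = \left(-167 + E\right) 2 E = 2 E \left(-167 + E\right)$)
$D = 66$ ($D = 38 + 28 = 66$)
$- 66 \left(D - 62\right) + M{\left(138 \right)} = - 66 \left(66 - 62\right) + 2 \cdot 138 \left(-167 + 138\right) = \left(-66\right) 4 + 2 \cdot 138 \left(-29\right) = -264 - 8004 = -8268$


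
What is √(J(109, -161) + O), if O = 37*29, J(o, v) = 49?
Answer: √1122 ≈ 33.496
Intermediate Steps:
O = 1073
√(J(109, -161) + O) = √(49 + 1073) = √1122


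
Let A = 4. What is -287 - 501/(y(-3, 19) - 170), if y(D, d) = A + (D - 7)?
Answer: -50011/176 ≈ -284.15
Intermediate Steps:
y(D, d) = -3 + D (y(D, d) = 4 + (D - 7) = 4 + (-7 + D) = -3 + D)
-287 - 501/(y(-3, 19) - 170) = -287 - 501/((-3 - 3) - 170) = -287 - 501/(-6 - 170) = -287 - 501/(-176) = -287 - 501*(-1/176) = -287 + 501/176 = -50011/176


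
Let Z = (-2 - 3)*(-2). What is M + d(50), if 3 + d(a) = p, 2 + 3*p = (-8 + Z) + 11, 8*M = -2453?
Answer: -7343/24 ≈ -305.96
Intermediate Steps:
M = -2453/8 (M = (1/8)*(-2453) = -2453/8 ≈ -306.63)
Z = 10 (Z = -5*(-2) = 10)
p = 11/3 (p = -2/3 + ((-8 + 10) + 11)/3 = -2/3 + (2 + 11)/3 = -2/3 + (1/3)*13 = -2/3 + 13/3 = 11/3 ≈ 3.6667)
d(a) = 2/3 (d(a) = -3 + 11/3 = 2/3)
M + d(50) = -2453/8 + 2/3 = -7343/24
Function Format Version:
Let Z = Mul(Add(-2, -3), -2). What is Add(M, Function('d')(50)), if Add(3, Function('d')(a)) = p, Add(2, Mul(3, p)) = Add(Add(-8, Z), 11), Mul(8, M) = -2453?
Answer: Rational(-7343, 24) ≈ -305.96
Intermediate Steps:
M = Rational(-2453, 8) (M = Mul(Rational(1, 8), -2453) = Rational(-2453, 8) ≈ -306.63)
Z = 10 (Z = Mul(-5, -2) = 10)
p = Rational(11, 3) (p = Add(Rational(-2, 3), Mul(Rational(1, 3), Add(Add(-8, 10), 11))) = Add(Rational(-2, 3), Mul(Rational(1, 3), Add(2, 11))) = Add(Rational(-2, 3), Mul(Rational(1, 3), 13)) = Add(Rational(-2, 3), Rational(13, 3)) = Rational(11, 3) ≈ 3.6667)
Function('d')(a) = Rational(2, 3) (Function('d')(a) = Add(-3, Rational(11, 3)) = Rational(2, 3))
Add(M, Function('d')(50)) = Add(Rational(-2453, 8), Rational(2, 3)) = Rational(-7343, 24)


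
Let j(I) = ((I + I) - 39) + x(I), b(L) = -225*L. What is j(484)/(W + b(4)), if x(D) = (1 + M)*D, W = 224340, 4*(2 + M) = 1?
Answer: 283/111720 ≈ 0.0025331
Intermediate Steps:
M = -7/4 (M = -2 + (1/4)*1 = -2 + 1/4 = -7/4 ≈ -1.7500)
x(D) = -3*D/4 (x(D) = (1 - 7/4)*D = -3*D/4)
j(I) = -39 + 5*I/4 (j(I) = ((I + I) - 39) - 3*I/4 = (2*I - 39) - 3*I/4 = (-39 + 2*I) - 3*I/4 = -39 + 5*I/4)
j(484)/(W + b(4)) = (-39 + (5/4)*484)/(224340 - 225*4) = (-39 + 605)/(224340 - 900) = 566/223440 = 566*(1/223440) = 283/111720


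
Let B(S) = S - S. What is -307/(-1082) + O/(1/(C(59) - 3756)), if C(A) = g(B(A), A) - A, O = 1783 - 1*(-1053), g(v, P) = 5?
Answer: -11691182813/1082 ≈ -1.0805e+7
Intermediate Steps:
B(S) = 0
O = 2836 (O = 1783 + 1053 = 2836)
C(A) = 5 - A
-307/(-1082) + O/(1/(C(59) - 3756)) = -307/(-1082) + 2836/(1/((5 - 1*59) - 3756)) = -307*(-1/1082) + 2836/(1/((5 - 59) - 3756)) = 307/1082 + 2836/(1/(-54 - 3756)) = 307/1082 + 2836/(1/(-3810)) = 307/1082 + 2836/(-1/3810) = 307/1082 + 2836*(-3810) = 307/1082 - 10805160 = -11691182813/1082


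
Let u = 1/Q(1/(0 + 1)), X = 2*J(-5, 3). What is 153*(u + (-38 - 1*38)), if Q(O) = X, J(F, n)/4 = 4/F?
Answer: -372861/32 ≈ -11652.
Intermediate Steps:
J(F, n) = 16/F (J(F, n) = 4*(4/F) = 16/F)
X = -32/5 (X = 2*(16/(-5)) = 2*(16*(-⅕)) = 2*(-16/5) = -32/5 ≈ -6.4000)
Q(O) = -32/5
u = -5/32 (u = 1/(-32/5) = -5/32 ≈ -0.15625)
153*(u + (-38 - 1*38)) = 153*(-5/32 + (-38 - 1*38)) = 153*(-5/32 + (-38 - 38)) = 153*(-5/32 - 76) = 153*(-2437/32) = -372861/32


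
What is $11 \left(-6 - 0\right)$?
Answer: $-66$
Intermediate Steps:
$11 \left(-6 - 0\right) = 11 \left(-6 + 0\right) = 11 \left(-6\right) = -66$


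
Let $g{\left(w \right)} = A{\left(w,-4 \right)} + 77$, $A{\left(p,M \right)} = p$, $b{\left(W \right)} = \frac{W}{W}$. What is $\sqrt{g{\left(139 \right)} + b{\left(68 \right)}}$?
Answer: $\sqrt{217} \approx 14.731$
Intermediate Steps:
$b{\left(W \right)} = 1$
$g{\left(w \right)} = 77 + w$ ($g{\left(w \right)} = w + 77 = 77 + w$)
$\sqrt{g{\left(139 \right)} + b{\left(68 \right)}} = \sqrt{\left(77 + 139\right) + 1} = \sqrt{216 + 1} = \sqrt{217}$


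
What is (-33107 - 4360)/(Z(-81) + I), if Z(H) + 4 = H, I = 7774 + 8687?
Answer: -1629/712 ≈ -2.2879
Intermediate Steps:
I = 16461
Z(H) = -4 + H
(-33107 - 4360)/(Z(-81) + I) = (-33107 - 4360)/((-4 - 81) + 16461) = -37467/(-85 + 16461) = -37467/16376 = -37467*1/16376 = -1629/712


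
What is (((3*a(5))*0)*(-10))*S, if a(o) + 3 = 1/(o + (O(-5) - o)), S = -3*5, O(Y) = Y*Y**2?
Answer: 0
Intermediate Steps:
O(Y) = Y**3
S = -15
a(o) = -376/125 (a(o) = -3 + 1/(o + ((-5)**3 - o)) = -3 + 1/(o + (-125 - o)) = -3 + 1/(-125) = -3 - 1/125 = -376/125)
(((3*a(5))*0)*(-10))*S = (((3*(-376/125))*0)*(-10))*(-15) = (-1128/125*0*(-10))*(-15) = (0*(-10))*(-15) = 0*(-15) = 0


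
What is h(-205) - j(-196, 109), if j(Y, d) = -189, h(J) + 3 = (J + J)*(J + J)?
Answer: 168286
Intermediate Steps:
h(J) = -3 + 4*J**2 (h(J) = -3 + (J + J)*(J + J) = -3 + (2*J)*(2*J) = -3 + 4*J**2)
h(-205) - j(-196, 109) = (-3 + 4*(-205)**2) - 1*(-189) = (-3 + 4*42025) + 189 = (-3 + 168100) + 189 = 168097 + 189 = 168286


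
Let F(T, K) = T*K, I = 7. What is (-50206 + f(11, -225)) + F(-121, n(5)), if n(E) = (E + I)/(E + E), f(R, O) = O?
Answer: -252881/5 ≈ -50576.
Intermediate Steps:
n(E) = (7 + E)/(2*E) (n(E) = (E + 7)/(E + E) = (7 + E)/((2*E)) = (7 + E)*(1/(2*E)) = (7 + E)/(2*E))
F(T, K) = K*T
(-50206 + f(11, -225)) + F(-121, n(5)) = (-50206 - 225) + ((½)*(7 + 5)/5)*(-121) = -50431 + ((½)*(⅕)*12)*(-121) = -50431 + (6/5)*(-121) = -50431 - 726/5 = -252881/5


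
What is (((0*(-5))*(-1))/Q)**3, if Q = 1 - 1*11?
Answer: 0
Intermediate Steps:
Q = -10 (Q = 1 - 11 = -10)
(((0*(-5))*(-1))/Q)**3 = (((0*(-5))*(-1))/(-10))**3 = ((0*(-1))*(-1/10))**3 = (0*(-1/10))**3 = 0**3 = 0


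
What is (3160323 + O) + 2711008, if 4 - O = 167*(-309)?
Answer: 5922938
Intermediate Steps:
O = 51607 (O = 4 - 167*(-309) = 4 - 1*(-51603) = 4 + 51603 = 51607)
(3160323 + O) + 2711008 = (3160323 + 51607) + 2711008 = 3211930 + 2711008 = 5922938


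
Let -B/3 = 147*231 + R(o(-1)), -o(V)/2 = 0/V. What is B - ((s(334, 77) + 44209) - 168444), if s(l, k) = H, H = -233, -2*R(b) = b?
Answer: 22597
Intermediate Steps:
o(V) = 0 (o(V) = -0/V = -2*0 = 0)
R(b) = -b/2
s(l, k) = -233
B = -101871 (B = -3*(147*231 - 1/2*0) = -3*(33957 + 0) = -3*33957 = -101871)
B - ((s(334, 77) + 44209) - 168444) = -101871 - ((-233 + 44209) - 168444) = -101871 - (43976 - 168444) = -101871 - 1*(-124468) = -101871 + 124468 = 22597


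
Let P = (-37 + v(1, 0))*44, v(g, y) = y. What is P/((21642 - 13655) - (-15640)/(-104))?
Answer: -5291/25469 ≈ -0.20774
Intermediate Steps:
P = -1628 (P = (-37 + 0)*44 = -37*44 = -1628)
P/((21642 - 13655) - (-15640)/(-104)) = -1628/((21642 - 13655) - (-15640)/(-104)) = -1628/(7987 - (-15640)*(-1)/104) = -1628/(7987 - 1*1955/13) = -1628/(7987 - 1955/13) = -1628/101876/13 = -1628*13/101876 = -5291/25469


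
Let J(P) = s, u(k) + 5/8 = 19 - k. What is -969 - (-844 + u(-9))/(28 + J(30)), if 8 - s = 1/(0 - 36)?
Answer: -2454789/2594 ≈ -946.33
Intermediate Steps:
u(k) = 147/8 - k (u(k) = -5/8 + (19 - k) = 147/8 - k)
s = 289/36 (s = 8 - 1/(0 - 36) = 8 - 1/(-36) = 8 - 1*(-1/36) = 8 + 1/36 = 289/36 ≈ 8.0278)
J(P) = 289/36
-969 - (-844 + u(-9))/(28 + J(30)) = -969 - (-844 + (147/8 - 1*(-9)))/(28 + 289/36) = -969 - (-844 + (147/8 + 9))/1297/36 = -969 - (-844 + 219/8)*36/1297 = -969 - (-6533)*36/(8*1297) = -969 - 1*(-58797/2594) = -969 + 58797/2594 = -2454789/2594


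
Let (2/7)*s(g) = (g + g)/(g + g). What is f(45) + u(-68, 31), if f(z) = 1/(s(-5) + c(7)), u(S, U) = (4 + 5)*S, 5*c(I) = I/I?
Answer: -22634/37 ≈ -611.73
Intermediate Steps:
c(I) = ⅕ (c(I) = (I/I)/5 = (⅕)*1 = ⅕)
s(g) = 7/2 (s(g) = 7*((g + g)/(g + g))/2 = 7*((2*g)/((2*g)))/2 = 7*((2*g)*(1/(2*g)))/2 = (7/2)*1 = 7/2)
u(S, U) = 9*S
f(z) = 10/37 (f(z) = 1/(7/2 + ⅕) = 1/(37/10) = 10/37)
f(45) + u(-68, 31) = 10/37 + 9*(-68) = 10/37 - 612 = -22634/37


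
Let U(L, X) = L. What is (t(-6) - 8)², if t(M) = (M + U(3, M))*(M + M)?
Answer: 784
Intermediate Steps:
t(M) = 2*M*(3 + M) (t(M) = (M + 3)*(M + M) = (3 + M)*(2*M) = 2*M*(3 + M))
(t(-6) - 8)² = (2*(-6)*(3 - 6) - 8)² = (2*(-6)*(-3) - 8)² = (36 - 8)² = 28² = 784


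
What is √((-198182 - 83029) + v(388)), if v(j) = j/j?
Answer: I*√281210 ≈ 530.29*I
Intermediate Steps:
v(j) = 1
√((-198182 - 83029) + v(388)) = √((-198182 - 83029) + 1) = √(-281211 + 1) = √(-281210) = I*√281210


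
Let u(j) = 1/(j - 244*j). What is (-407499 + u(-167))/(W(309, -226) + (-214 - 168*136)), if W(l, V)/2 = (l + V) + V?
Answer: 8268358459/473742594 ≈ 17.453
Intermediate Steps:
W(l, V) = 2*l + 4*V (W(l, V) = 2*((l + V) + V) = 2*((V + l) + V) = 2*(l + 2*V) = 2*l + 4*V)
u(j) = -1/(243*j) (u(j) = 1/(-243*j) = -1/(243*j))
(-407499 + u(-167))/(W(309, -226) + (-214 - 168*136)) = (-407499 - 1/243/(-167))/((2*309 + 4*(-226)) + (-214 - 168*136)) = (-407499 - 1/243*(-1/167))/((618 - 904) + (-214 - 22848)) = (-407499 + 1/40581)/(-286 - 23062) = -16536716918/40581/(-23348) = -16536716918/40581*(-1/23348) = 8268358459/473742594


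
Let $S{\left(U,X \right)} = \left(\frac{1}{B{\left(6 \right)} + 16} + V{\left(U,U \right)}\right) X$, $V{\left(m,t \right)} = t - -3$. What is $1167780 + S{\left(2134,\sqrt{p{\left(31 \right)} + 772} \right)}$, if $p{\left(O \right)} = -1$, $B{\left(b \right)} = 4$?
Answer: $1167780 + \frac{42741 \sqrt{771}}{20} \approx 1.2271 \cdot 10^{6}$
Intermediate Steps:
$V{\left(m,t \right)} = 3 + t$ ($V{\left(m,t \right)} = t + 3 = 3 + t$)
$S{\left(U,X \right)} = X \left(\frac{61}{20} + U\right)$ ($S{\left(U,X \right)} = \left(\frac{1}{4 + 16} + \left(3 + U\right)\right) X = \left(\frac{1}{20} + \left(3 + U\right)\right) X = \left(\frac{61}{20} + U\right) X = X \left(\frac{61}{20} + U\right)$)
$1167780 + S{\left(2134,\sqrt{p{\left(31 \right)} + 772} \right)} = 1167780 + \frac{\sqrt{-1 + 772} \left(61 + 20 \cdot 2134\right)}{20} = 1167780 + \frac{\sqrt{771} \left(61 + 42680\right)}{20} = 1167780 + \frac{1}{20} \sqrt{771} \cdot 42741 = 1167780 + \frac{42741 \sqrt{771}}{20}$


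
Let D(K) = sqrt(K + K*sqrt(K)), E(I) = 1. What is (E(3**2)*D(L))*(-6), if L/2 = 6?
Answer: -12*sqrt(3 + 6*sqrt(3)) ≈ -43.915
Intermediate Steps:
L = 12 (L = 2*6 = 12)
D(K) = sqrt(K + K**(3/2))
(E(3**2)*D(L))*(-6) = (1*sqrt(12 + 12**(3/2)))*(-6) = (1*sqrt(12 + 24*sqrt(3)))*(-6) = sqrt(12 + 24*sqrt(3))*(-6) = -6*sqrt(12 + 24*sqrt(3))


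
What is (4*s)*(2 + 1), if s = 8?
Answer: 96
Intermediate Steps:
(4*s)*(2 + 1) = (4*8)*(2 + 1) = 32*3 = 96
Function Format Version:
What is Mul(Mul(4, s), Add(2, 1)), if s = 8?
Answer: 96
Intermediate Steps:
Mul(Mul(4, s), Add(2, 1)) = Mul(Mul(4, 8), Add(2, 1)) = Mul(32, 3) = 96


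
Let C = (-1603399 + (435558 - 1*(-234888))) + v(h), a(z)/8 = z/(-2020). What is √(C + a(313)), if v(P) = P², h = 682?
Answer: I*√119308406855/505 ≈ 683.98*I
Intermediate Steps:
a(z) = -2*z/505 (a(z) = 8*(z/(-2020)) = 8*(z*(-1/2020)) = 8*(-z/2020) = -2*z/505)
C = -467829 (C = (-1603399 + (435558 - 1*(-234888))) + 682² = (-1603399 + (435558 + 234888)) + 465124 = (-1603399 + 670446) + 465124 = -932953 + 465124 = -467829)
√(C + a(313)) = √(-467829 - 2/505*313) = √(-467829 - 626/505) = √(-236254271/505) = I*√119308406855/505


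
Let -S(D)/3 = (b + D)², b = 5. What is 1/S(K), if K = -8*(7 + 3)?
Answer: -1/16875 ≈ -5.9259e-5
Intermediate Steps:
K = -80 (K = -8*10 = -80)
S(D) = -3*(5 + D)²
1/S(K) = 1/(-3*(5 - 80)²) = 1/(-3*(-75)²) = 1/(-3*5625) = 1/(-16875) = -1/16875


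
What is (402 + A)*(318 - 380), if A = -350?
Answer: -3224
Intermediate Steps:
(402 + A)*(318 - 380) = (402 - 350)*(318 - 380) = 52*(-62) = -3224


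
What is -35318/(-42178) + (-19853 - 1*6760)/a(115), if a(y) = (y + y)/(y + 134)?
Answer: -139745086123/4850470 ≈ -28811.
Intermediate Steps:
a(y) = 2*y/(134 + y) (a(y) = (2*y)/(134 + y) = 2*y/(134 + y))
-35318/(-42178) + (-19853 - 1*6760)/a(115) = -35318/(-42178) + (-19853 - 1*6760)/((2*115/(134 + 115))) = -35318*(-1/42178) + (-19853 - 6760)/((2*115/249)) = 17659/21089 - 26613/(2*115*(1/249)) = 17659/21089 - 26613/230/249 = 17659/21089 - 26613*249/230 = 17659/21089 - 6626637/230 = -139745086123/4850470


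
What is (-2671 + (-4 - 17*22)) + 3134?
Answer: 85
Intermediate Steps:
(-2671 + (-4 - 17*22)) + 3134 = (-2671 + (-4 - 374)) + 3134 = (-2671 - 378) + 3134 = -3049 + 3134 = 85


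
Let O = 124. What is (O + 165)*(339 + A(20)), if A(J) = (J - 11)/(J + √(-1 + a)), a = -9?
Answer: 4022013/41 - 2601*I*√10/410 ≈ 98098.0 - 20.061*I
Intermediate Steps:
A(J) = (-11 + J)/(J + I*√10) (A(J) = (J - 11)/(J + √(-1 - 9)) = (-11 + J)/(J + √(-10)) = (-11 + J)/(J + I*√10))
(O + 165)*(339 + A(20)) = (124 + 165)*(339 + (-11 + 20)/(20 + I*√10)) = 289*(339 + 9/(20 + I*√10)) = 97971 + 2601/(20 + I*√10)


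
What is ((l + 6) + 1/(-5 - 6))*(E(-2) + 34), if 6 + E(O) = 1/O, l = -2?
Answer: 215/2 ≈ 107.50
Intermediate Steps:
E(O) = -6 + 1/O
((l + 6) + 1/(-5 - 6))*(E(-2) + 34) = ((-2 + 6) + 1/(-5 - 6))*((-6 + 1/(-2)) + 34) = (4 + 1/(-11))*((-6 - 1/2) + 34) = (4 - 1/11)*(-13/2 + 34) = (43/11)*(55/2) = 215/2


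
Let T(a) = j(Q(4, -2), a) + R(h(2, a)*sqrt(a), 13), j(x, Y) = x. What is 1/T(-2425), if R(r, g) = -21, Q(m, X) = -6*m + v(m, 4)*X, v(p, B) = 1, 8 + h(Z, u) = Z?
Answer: -1/47 ≈ -0.021277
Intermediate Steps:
h(Z, u) = -8 + Z
Q(m, X) = X - 6*m (Q(m, X) = -6*m + 1*X = -6*m + X = X - 6*m)
T(a) = -47 (T(a) = (-2 - 6*4) - 21 = (-2 - 24) - 21 = -26 - 21 = -47)
1/T(-2425) = 1/(-47) = -1/47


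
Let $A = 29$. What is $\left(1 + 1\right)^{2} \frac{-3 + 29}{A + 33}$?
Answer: $\frac{52}{31} \approx 1.6774$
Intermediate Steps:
$\left(1 + 1\right)^{2} \frac{-3 + 29}{A + 33} = \left(1 + 1\right)^{2} \frac{-3 + 29}{29 + 33} = 2^{2} \cdot \frac{26}{62} = 4 \cdot 26 \cdot \frac{1}{62} = 4 \cdot \frac{13}{31} = \frac{52}{31}$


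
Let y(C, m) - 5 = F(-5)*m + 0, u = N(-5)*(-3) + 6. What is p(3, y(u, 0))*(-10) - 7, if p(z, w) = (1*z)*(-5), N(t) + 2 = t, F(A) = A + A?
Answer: 143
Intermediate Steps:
F(A) = 2*A
N(t) = -2 + t
u = 27 (u = (-2 - 5)*(-3) + 6 = -7*(-3) + 6 = 21 + 6 = 27)
y(C, m) = 5 - 10*m (y(C, m) = 5 + ((2*(-5))*m + 0) = 5 + (-10*m + 0) = 5 - 10*m)
p(z, w) = -5*z (p(z, w) = z*(-5) = -5*z)
p(3, y(u, 0))*(-10) - 7 = -5*3*(-10) - 7 = -15*(-10) - 7 = 150 - 7 = 143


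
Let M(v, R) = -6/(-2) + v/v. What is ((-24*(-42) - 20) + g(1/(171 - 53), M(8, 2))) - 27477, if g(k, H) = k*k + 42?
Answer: -368248027/13924 ≈ -26447.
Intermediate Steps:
M(v, R) = 4 (M(v, R) = -6*(-½) + 1 = 3 + 1 = 4)
g(k, H) = 42 + k² (g(k, H) = k² + 42 = 42 + k²)
((-24*(-42) - 20) + g(1/(171 - 53), M(8, 2))) - 27477 = ((-24*(-42) - 20) + (42 + (1/(171 - 53))²)) - 27477 = ((1008 - 20) + (42 + (1/118)²)) - 27477 = (988 + (42 + (1/118)²)) - 27477 = (988 + (42 + 1/13924)) - 27477 = (988 + 584809/13924) - 27477 = 14341721/13924 - 27477 = -368248027/13924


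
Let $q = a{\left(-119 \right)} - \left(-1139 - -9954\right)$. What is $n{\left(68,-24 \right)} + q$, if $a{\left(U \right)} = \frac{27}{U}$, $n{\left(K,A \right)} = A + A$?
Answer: $- \frac{1054724}{119} \approx -8863.2$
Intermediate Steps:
$n{\left(K,A \right)} = 2 A$
$q = - \frac{1049012}{119}$ ($q = \frac{27}{-119} - \left(-1139 - -9954\right) = 27 \left(- \frac{1}{119}\right) - \left(-1139 + 9954\right) = - \frac{27}{119} - 8815 = - \frac{1049012}{119} \approx -8815.2$)
$n{\left(68,-24 \right)} + q = 2 \left(-24\right) - \frac{1049012}{119} = -48 - \frac{1049012}{119} = - \frac{1054724}{119}$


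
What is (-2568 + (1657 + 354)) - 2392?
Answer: -2949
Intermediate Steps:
(-2568 + (1657 + 354)) - 2392 = (-2568 + 2011) - 2392 = -557 - 2392 = -2949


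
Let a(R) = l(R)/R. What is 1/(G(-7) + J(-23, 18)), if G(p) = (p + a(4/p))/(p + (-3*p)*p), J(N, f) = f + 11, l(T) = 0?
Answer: 22/639 ≈ 0.034429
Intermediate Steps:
J(N, f) = 11 + f
a(R) = 0 (a(R) = 0/R = 0)
G(p) = p/(p - 3*p²) (G(p) = (p + 0)/(p + (-3*p)*p) = p/(p - 3*p²))
1/(G(-7) + J(-23, 18)) = 1/(-1/(-1 + 3*(-7)) + (11 + 18)) = 1/(-1/(-1 - 21) + 29) = 1/(-1/(-22) + 29) = 1/(-1*(-1/22) + 29) = 1/(1/22 + 29) = 1/(639/22) = 22/639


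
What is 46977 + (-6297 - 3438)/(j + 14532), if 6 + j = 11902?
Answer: 1241498421/26428 ≈ 46977.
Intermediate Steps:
j = 11896 (j = -6 + 11902 = 11896)
46977 + (-6297 - 3438)/(j + 14532) = 46977 + (-6297 - 3438)/(11896 + 14532) = 46977 - 9735/26428 = 1241498421/26428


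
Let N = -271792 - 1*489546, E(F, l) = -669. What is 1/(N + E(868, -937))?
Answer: -1/762007 ≈ -1.3123e-6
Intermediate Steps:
N = -761338 (N = -271792 - 489546 = -761338)
1/(N + E(868, -937)) = 1/(-761338 - 669) = 1/(-762007) = -1/762007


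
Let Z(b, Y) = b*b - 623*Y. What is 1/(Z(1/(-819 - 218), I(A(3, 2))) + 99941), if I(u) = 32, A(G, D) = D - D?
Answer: 1075369/86034896846 ≈ 1.2499e-5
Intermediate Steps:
A(G, D) = 0
Z(b, Y) = b**2 - 623*Y
1/(Z(1/(-819 - 218), I(A(3, 2))) + 99941) = 1/(((1/(-819 - 218))**2 - 623*32) + 99941) = 1/(((1/(-1037))**2 - 19936) + 99941) = 1/(((-1/1037)**2 - 19936) + 99941) = 1/((1/1075369 - 19936) + 99941) = 1/(-21438556383/1075369 + 99941) = 1/(86034896846/1075369) = 1075369/86034896846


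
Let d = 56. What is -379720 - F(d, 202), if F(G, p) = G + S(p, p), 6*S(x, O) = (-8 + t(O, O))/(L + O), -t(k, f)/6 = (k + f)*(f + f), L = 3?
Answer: -233072588/615 ≈ -3.7898e+5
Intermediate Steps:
t(k, f) = -12*f*(f + k) (t(k, f) = -6*(k + f)*(f + f) = -6*(f + k)*2*f = -12*f*(f + k))
S(x, O) = (-8 - 24*O**2)/(6*(3 + O)) (S(x, O) = ((-8 - 12*O*(O + O))/(3 + O))/6 = ((-8 - 12*O*2*O)/(3 + O))/6 = ((-8 - 24*O**2)/(3 + O))/6 = (-8 - 24*O**2)/(6*(3 + O)))
F(G, p) = G + 4*(-1 - 3*p**2)/(3*(3 + p))
-379720 - F(d, 202) = -379720 - (-4/3 - 4*202**2 + 56*(3 + 202))/(3 + 202) = -379720 - (-4/3 - 4*40804 + 56*205)/205 = -379720 - (-4/3 - 163216 + 11480)/205 = -379720 - (-455212)/(205*3) = -379720 - 1*(-455212/615) = -379720 + 455212/615 = -233072588/615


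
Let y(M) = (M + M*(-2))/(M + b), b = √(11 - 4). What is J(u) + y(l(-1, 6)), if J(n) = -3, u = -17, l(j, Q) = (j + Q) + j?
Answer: -43/9 + 4*√7/9 ≈ -3.6019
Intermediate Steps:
l(j, Q) = Q + 2*j (l(j, Q) = (Q + j) + j = Q + 2*j)
b = √7 ≈ 2.6458
y(M) = -M/(M + √7) (y(M) = (M + M*(-2))/(M + √7) = (M - 2*M)/(M + √7) = (-M)/(M + √7) = -M/(M + √7))
J(u) + y(l(-1, 6)) = -3 - (6 + 2*(-1))/((6 + 2*(-1)) + √7) = -3 - (6 - 2)/((6 - 2) + √7) = -3 - 1*4/(4 + √7) = -3 - 4/(4 + √7)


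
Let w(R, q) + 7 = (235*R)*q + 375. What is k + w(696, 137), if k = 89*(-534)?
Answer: 22360562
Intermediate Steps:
w(R, q) = 368 + 235*R*q (w(R, q) = -7 + ((235*R)*q + 375) = -7 + (235*R*q + 375) = -7 + (375 + 235*R*q) = 368 + 235*R*q)
k = -47526
k + w(696, 137) = -47526 + (368 + 235*696*137) = -47526 + (368 + 22407720) = -47526 + 22408088 = 22360562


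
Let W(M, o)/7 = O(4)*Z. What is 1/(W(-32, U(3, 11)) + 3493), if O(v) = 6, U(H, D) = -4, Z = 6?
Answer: 1/3745 ≈ 0.00026702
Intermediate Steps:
W(M, o) = 252 (W(M, o) = 7*(6*6) = 7*36 = 252)
1/(W(-32, U(3, 11)) + 3493) = 1/(252 + 3493) = 1/3745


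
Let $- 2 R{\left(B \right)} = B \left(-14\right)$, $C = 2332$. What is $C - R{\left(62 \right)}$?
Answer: $1898$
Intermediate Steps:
$R{\left(B \right)} = 7 B$ ($R{\left(B \right)} = - \frac{B \left(-14\right)}{2} = - \frac{\left(-14\right) B}{2} = 7 B$)
$C - R{\left(62 \right)} = 2332 - 7 \cdot 62 = 2332 - 434 = 1898$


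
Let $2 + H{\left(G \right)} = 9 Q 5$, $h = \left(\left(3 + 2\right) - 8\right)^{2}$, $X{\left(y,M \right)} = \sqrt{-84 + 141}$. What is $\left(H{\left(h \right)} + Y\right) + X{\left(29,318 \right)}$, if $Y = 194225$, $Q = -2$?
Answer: $194133 + \sqrt{57} \approx 1.9414 \cdot 10^{5}$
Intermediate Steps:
$X{\left(y,M \right)} = \sqrt{57}$
$h = 9$ ($h = \left(5 - 8\right)^{2} = \left(-3\right)^{2} = 9$)
$H{\left(G \right)} = -92$ ($H{\left(G \right)} = -2 + 9 \left(-2\right) 5 = -2 - 90 = -92$)
$\left(H{\left(h \right)} + Y\right) + X{\left(29,318 \right)} = \left(-92 + 194225\right) + \sqrt{57} = 194133 + \sqrt{57}$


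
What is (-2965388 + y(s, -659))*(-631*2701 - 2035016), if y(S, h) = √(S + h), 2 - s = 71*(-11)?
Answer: 11088614721636 - 7478694*√31 ≈ 1.1089e+13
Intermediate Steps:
s = 783 (s = 2 - 71*(-11) = 2 - 1*(-781) = 2 + 781 = 783)
(-2965388 + y(s, -659))*(-631*2701 - 2035016) = (-2965388 + √(783 - 659))*(-631*2701 - 2035016) = (-2965388 + √124)*(-1704331 - 2035016) = (-2965388 + 2*√31)*(-3739347) = 11088614721636 - 7478694*√31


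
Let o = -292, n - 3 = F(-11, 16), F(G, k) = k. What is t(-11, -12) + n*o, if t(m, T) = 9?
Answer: -5539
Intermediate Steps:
n = 19 (n = 3 + 16 = 19)
t(-11, -12) + n*o = 9 + 19*(-292) = 9 - 5548 = -5539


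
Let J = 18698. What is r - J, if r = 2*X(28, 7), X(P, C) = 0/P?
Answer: -18698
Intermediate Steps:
X(P, C) = 0
r = 0 (r = 2*0 = 0)
r - J = 0 - 1*18698 = 0 - 18698 = -18698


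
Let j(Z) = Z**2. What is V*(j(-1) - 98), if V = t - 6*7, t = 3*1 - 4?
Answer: 4171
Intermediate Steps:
t = -1 (t = 3 - 4 = -1)
V = -43 (V = -1 - 6*7 = -1 - 42 = -43)
V*(j(-1) - 98) = -43*((-1)**2 - 98) = -43*(1 - 98) = -43*(-97) = 4171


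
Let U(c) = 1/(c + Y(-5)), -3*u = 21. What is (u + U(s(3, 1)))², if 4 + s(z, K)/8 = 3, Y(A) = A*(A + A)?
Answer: 85849/1764 ≈ 48.667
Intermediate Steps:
u = -7 (u = -⅓*21 = -7)
Y(A) = 2*A² (Y(A) = A*(2*A) = 2*A²)
s(z, K) = -8 (s(z, K) = -32 + 8*3 = -32 + 24 = -8)
U(c) = 1/(50 + c) (U(c) = 1/(c + 2*(-5)²) = 1/(c + 2*25) = 1/(c + 50) = 1/(50 + c))
(u + U(s(3, 1)))² = (-7 + 1/(50 - 8))² = (-7 + 1/42)² = (-293/42)² = 85849/1764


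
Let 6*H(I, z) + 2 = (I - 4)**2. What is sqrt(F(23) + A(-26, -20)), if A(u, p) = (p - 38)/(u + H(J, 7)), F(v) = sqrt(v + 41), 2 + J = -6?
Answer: sqrt(1610)/7 ≈ 5.7321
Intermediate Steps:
J = -8 (J = -2 - 6 = -8)
F(v) = sqrt(41 + v)
H(I, z) = -1/3 + (-4 + I)**2/6 (H(I, z) = -1/3 + (I - 4)**2/6 = -1/3 + (-4 + I)**2/6)
A(u, p) = (-38 + p)/(71/3 + u) (A(u, p) = (p - 38)/(u + (-1/3 + (-4 - 8)**2/6)) = (-38 + p)/(u + (-1/3 + (1/6)*(-12)**2)) = (-38 + p)/(u + (-1/3 + (1/6)*144)) = (-38 + p)/(u + (-1/3 + 24)) = (-38 + p)/(u + 71/3) = (-38 + p)/(71/3 + u))
sqrt(F(23) + A(-26, -20)) = sqrt(sqrt(41 + 23) + 3*(-38 - 20)/(71 + 3*(-26))) = sqrt(sqrt(64) + 3*(-58)/(71 - 78)) = sqrt(8 + 3*(-58)/(-7)) = sqrt(8 + 3*(-1/7)*(-58)) = sqrt(8 + 174/7) = sqrt(230/7) = sqrt(1610)/7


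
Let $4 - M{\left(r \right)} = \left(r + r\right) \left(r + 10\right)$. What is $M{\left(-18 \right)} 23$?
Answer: $-6532$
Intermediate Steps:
$M{\left(r \right)} = 4 - 2 r \left(10 + r\right)$ ($M{\left(r \right)} = 4 - \left(r + r\right) \left(r + 10\right) = 4 - 2 r \left(10 + r\right)$)
$M{\left(-18 \right)} 23 = \left(4 - -360 - 2 \left(-18\right)^{2}\right) 23 = \left(4 + 360 - 648\right) 23 = \left(-284\right) 23 = -6532$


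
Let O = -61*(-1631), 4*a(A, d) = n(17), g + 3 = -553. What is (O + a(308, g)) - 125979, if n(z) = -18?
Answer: -52985/2 ≈ -26493.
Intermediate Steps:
g = -556 (g = -3 - 553 = -556)
a(A, d) = -9/2 (a(A, d) = (1/4)*(-18) = -9/2)
O = 99491
(O + a(308, g)) - 125979 = (99491 - 9/2) - 125979 = 198973/2 - 125979 = -52985/2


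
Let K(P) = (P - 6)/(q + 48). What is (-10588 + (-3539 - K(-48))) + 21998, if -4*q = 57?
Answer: 39363/5 ≈ 7872.6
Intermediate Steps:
q = -57/4 (q = -¼*57 = -57/4 ≈ -14.250)
K(P) = -8/45 + 4*P/135 (K(P) = (P - 6)/(-57/4 + 48) = (-6 + P)/(135/4) = (-6 + P)*(4/135) = -8/45 + 4*P/135)
(-10588 + (-3539 - K(-48))) + 21998 = (-10588 + (-3539 - (-8/45 + (4/135)*(-48)))) + 21998 = (-10588 + (-3539 - (-8/45 - 64/45))) + 21998 = (-10588 + (-3539 - 1*(-8/5))) + 21998 = (-10588 + (-3539 + 8/5)) + 21998 = (-10588 - 17687/5) + 21998 = -70627/5 + 21998 = 39363/5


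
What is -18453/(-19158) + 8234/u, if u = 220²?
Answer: 87572681/77270600 ≈ 1.1333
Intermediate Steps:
u = 48400
-18453/(-19158) + 8234/u = -18453/(-19158) + 8234/48400 = -18453*(-1/19158) + 8234*(1/48400) = 6151/6386 + 4117/24200 = 87572681/77270600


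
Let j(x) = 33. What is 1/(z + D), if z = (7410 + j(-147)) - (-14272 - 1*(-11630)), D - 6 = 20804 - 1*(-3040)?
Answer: 1/33935 ≈ 2.9468e-5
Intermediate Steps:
D = 23850 (D = 6 + (20804 - 1*(-3040)) = 6 + (20804 + 3040) = 6 + 23844 = 23850)
z = 10085 (z = (7410 + 33) - (-14272 - 1*(-11630)) = 7443 - (-14272 + 11630) = 7443 - 1*(-2642) = 7443 + 2642 = 10085)
1/(z + D) = 1/(10085 + 23850) = 1/33935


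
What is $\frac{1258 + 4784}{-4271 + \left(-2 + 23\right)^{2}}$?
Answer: $- \frac{3021}{1915} \approx -1.5775$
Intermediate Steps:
$\frac{1258 + 4784}{-4271 + \left(-2 + 23\right)^{2}} = \frac{6042}{-4271 + 21^{2}} = \frac{6042}{-4271 + 441} = \frac{6042}{-3830} = 6042 \left(- \frac{1}{3830}\right) = - \frac{3021}{1915}$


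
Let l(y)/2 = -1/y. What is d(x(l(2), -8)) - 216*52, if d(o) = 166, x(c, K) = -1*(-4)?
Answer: -11066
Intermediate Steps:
l(y) = -2/y (l(y) = 2*(-1/y) = -2/y)
x(c, K) = 4
d(x(l(2), -8)) - 216*52 = 166 - 216*52 = 166 - 1*11232 = 166 - 11232 = -11066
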